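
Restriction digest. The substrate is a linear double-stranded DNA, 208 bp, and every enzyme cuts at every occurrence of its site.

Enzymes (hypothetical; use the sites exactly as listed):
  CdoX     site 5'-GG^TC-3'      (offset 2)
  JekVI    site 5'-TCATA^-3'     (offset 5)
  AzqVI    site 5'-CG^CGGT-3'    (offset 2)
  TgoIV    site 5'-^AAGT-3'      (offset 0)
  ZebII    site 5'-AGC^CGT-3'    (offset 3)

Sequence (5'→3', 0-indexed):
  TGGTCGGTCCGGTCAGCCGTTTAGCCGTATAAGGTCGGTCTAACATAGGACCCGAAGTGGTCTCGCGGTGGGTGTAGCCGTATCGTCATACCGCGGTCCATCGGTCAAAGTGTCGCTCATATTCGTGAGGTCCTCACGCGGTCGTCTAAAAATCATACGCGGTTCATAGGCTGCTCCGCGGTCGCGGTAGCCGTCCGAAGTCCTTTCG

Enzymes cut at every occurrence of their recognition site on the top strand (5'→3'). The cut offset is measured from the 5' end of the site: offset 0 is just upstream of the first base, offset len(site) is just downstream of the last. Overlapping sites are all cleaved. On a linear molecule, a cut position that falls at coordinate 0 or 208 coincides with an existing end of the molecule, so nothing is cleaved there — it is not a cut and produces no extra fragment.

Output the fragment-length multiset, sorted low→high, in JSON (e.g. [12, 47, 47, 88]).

[2,3,3,3,3,3,3,3,4,4,5,5,5,6,6,7,8,8,8,9,9,9,10,11,12,13,14,16,16]

Scan for sites:
  CdoX (GGTC, off=2): starts [1, 5, 10, 32, 36, 58, 94, 102, 128, 139, 179] → cuts [3, 7, 12, 34, 38, 60, 96, 104, 130, 141, 181]
  JekVI (TCATA, off=5): starts [85, 116, 152, 163] → cuts [90, 121, 157, 168]
  AzqVI (CGCGGT, off=2): starts [63, 91, 136, 157, 176, 182] → cuts [65, 93, 138, 159, 178, 184]
  TgoIV (AAGT, off=0): starts [54, 107, 197] → cuts [54, 107, 197]
  ZebII (AGCCGT, off=3): starts [14, 22, 75, 188] → cuts [17, 25, 78, 191]

Pooled cuts: [3, 7, 12, 17, 25, 34, 38, 54, 60, 65, 78, 90, 93, 96, 104, 107, 121, 130, 138, 141, 157, 159, 168, 178, 181, 184, 191, 197]

Fragment lengths:
  [0,3): 3 bp
  [3,7): 4 bp
  [7,12): 5 bp
  [12,17): 5 bp
  [17,25): 8 bp
  [25,34): 9 bp
  [34,38): 4 bp
  [38,54): 16 bp
  [54,60): 6 bp
  [60,65): 5 bp
  [65,78): 13 bp
  [78,90): 12 bp
  [90,93): 3 bp
  [93,96): 3 bp
  [96,104): 8 bp
  [104,107): 3 bp
  [107,121): 14 bp
  [121,130): 9 bp
  [130,138): 8 bp
  [138,141): 3 bp
  [141,157): 16 bp
  [157,159): 2 bp
  [159,168): 9 bp
  [168,178): 10 bp
  [178,181): 3 bp
  [181,184): 3 bp
  [184,191): 7 bp
  [191,197): 6 bp
  [197,208): 11 bp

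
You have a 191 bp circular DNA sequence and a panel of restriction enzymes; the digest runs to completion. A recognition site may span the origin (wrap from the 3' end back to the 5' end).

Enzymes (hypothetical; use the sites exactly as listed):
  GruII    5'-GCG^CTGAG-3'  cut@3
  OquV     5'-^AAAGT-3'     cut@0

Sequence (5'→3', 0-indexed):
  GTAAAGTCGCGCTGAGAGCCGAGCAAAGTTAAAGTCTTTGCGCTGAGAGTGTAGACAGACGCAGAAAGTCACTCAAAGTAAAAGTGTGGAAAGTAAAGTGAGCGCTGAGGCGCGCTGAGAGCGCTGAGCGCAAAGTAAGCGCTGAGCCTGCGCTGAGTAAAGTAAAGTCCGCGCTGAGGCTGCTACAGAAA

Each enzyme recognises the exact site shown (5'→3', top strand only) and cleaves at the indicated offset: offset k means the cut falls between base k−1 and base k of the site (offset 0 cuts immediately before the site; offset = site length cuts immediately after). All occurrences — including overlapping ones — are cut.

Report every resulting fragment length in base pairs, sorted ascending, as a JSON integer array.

Scan for sites:
  GruII GCGCTGAG/3: at [8, 39, 101, 111, 120, 138, 149, 170] ⇒ [11, 42, 104, 114, 123, 141, 152, 173]
  OquV AAAGT/0: at [2, 24, 30, 64, 74, 80, 89, 94, 131, 158, 163, 188] ⇒ [2, 24, 30, 64, 74, 80, 89, 94, 131, 158, 163, 188]

Pooled cuts: [2, 11, 24, 30, 42, 64, 74, 80, 89, 94, 104, 114, 123, 131, 141, 152, 158, 163, 173, 188]

Fragments:
  2→11: 9 bp
  11→24: 13 bp
  24→30: 6 bp
  30→42: 12 bp
  42→64: 22 bp
  64→74: 10 bp
  74→80: 6 bp
  80→89: 9 bp
  89→94: 5 bp
  94→104: 10 bp
  104→114: 10 bp
  114→123: 9 bp
  123→131: 8 bp
  131→141: 10 bp
  141→152: 11 bp
  152→158: 6 bp
  158→163: 5 bp
  163→173: 10 bp
  173→188: 15 bp
  188→2 (wrap): 191-188+2 = 5 bp

[5,5,5,6,6,6,8,9,9,9,10,10,10,10,10,11,12,13,15,22]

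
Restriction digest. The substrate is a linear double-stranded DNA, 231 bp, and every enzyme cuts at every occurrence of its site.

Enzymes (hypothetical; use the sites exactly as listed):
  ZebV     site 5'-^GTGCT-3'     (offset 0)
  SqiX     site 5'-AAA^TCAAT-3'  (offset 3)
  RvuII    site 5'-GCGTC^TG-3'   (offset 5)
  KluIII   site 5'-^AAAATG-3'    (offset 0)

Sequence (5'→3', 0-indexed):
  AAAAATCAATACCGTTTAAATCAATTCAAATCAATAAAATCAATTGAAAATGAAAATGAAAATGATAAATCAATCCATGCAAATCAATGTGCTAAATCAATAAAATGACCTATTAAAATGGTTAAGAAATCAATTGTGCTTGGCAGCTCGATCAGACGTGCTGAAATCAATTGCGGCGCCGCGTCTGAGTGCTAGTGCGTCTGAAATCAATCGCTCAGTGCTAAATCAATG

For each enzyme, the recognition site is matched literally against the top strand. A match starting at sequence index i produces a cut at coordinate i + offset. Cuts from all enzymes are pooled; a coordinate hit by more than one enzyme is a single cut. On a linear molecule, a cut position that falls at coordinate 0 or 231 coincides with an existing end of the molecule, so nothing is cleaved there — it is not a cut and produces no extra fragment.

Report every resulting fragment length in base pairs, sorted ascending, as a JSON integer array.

[3,5,5,5,5,6,6,6,6,7,8,8,9,9,10,11,11,13,13,14,15,15,19,22]

Site scan:
  ZebV (GTGCT, off=0): starts [88, 135, 157, 188, 217] → cuts [88, 135, 157, 188, 217]
  SqiX (AAATCAAT, off=3): starts [2, 17, 27, 36, 66, 80, 93, 126, 163, 203, 222] → cuts [5, 20, 30, 39, 69, 83, 96, 129, 166, 206, 225]
  RvuII (GCGTCTG, off=5): starts [180, 196] → cuts [185, 201]
  KluIII (AAAATG, off=0): starts [46, 52, 58, 101, 114] → cuts [46, 52, 58, 101, 114]

All cut coordinates (distinct, sorted): [5, 20, 30, 39, 46, 52, 58, 69, 83, 88, 96, 101, 114, 129, 135, 157, 166, 185, 188, 201, 206, 217, 225]

Fragment lengths:
  [0,5): 5 bp
  [5,20): 15 bp
  [20,30): 10 bp
  [30,39): 9 bp
  [39,46): 7 bp
  [46,52): 6 bp
  [52,58): 6 bp
  [58,69): 11 bp
  [69,83): 14 bp
  [83,88): 5 bp
  [88,96): 8 bp
  [96,101): 5 bp
  [101,114): 13 bp
  [114,129): 15 bp
  [129,135): 6 bp
  [135,157): 22 bp
  [157,166): 9 bp
  [166,185): 19 bp
  [185,188): 3 bp
  [188,201): 13 bp
  [201,206): 5 bp
  [206,217): 11 bp
  [217,225): 8 bp
  [225,231): 6 bp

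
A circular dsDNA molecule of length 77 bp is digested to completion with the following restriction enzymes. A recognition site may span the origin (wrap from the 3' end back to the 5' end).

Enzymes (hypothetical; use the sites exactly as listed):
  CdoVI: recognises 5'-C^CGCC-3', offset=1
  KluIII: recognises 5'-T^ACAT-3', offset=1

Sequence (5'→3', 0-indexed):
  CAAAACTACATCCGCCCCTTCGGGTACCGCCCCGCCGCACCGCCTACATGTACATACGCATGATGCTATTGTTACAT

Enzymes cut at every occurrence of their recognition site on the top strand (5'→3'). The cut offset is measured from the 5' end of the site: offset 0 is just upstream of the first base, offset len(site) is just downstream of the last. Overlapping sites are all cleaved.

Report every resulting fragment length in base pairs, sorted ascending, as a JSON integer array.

[5,5,5,6,8,11,15,22]

Per-enzyme occurrences:
  CdoVI CCGCC/1: at [11, 26, 31, 39] ⇒ [12, 27, 32, 40]
  KluIII TACAT/1: at [6, 44, 50, 72] ⇒ [7, 45, 51, 73]

Pooled cuts: [7, 12, 27, 32, 40, 45, 51, 73]

Fragment lengths:
  7→12: 5 bp
  12→27: 15 bp
  27→32: 5 bp
  32→40: 8 bp
  40→45: 5 bp
  45→51: 6 bp
  51→73: 22 bp
  73→7 (wrap): 77-73+7 = 11 bp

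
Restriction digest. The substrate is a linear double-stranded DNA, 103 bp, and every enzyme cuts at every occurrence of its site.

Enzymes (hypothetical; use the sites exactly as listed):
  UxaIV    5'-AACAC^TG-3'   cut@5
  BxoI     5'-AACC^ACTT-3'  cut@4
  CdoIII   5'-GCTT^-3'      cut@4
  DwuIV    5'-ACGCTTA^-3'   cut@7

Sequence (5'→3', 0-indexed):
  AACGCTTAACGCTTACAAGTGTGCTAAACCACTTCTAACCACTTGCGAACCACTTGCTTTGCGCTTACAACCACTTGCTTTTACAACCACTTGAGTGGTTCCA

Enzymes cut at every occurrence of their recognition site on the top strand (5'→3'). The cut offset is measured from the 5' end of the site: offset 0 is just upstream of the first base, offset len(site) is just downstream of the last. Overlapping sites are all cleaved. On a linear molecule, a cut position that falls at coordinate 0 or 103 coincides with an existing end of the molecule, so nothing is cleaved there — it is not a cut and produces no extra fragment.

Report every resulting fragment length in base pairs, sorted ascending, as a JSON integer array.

Per-enzyme occurrences:
  UxaIV (AACACTG, off=5): no sites
  BxoI (AACCACTT, off=4): starts [26, 36, 47, 68, 84] → cuts [30, 40, 51, 72, 88]
  CdoIII (GCTT, off=4): starts [3, 10, 55, 62, 76] → cuts [7, 14, 59, 66, 80]
  DwuIV (ACGCTTA, off=7): starts [1, 8] → cuts [8, 15]

Pooled cuts: [7, 8, 14, 15, 30, 40, 51, 59, 66, 72, 80, 88]

Fragment lengths:
  [0,7): 7 bp
  [7,8): 1 bp
  [8,14): 6 bp
  [14,15): 1 bp
  [15,30): 15 bp
  [30,40): 10 bp
  [40,51): 11 bp
  [51,59): 8 bp
  [59,66): 7 bp
  [66,72): 6 bp
  [72,80): 8 bp
  [80,88): 8 bp
  [88,103): 15 bp

[1,1,6,6,7,7,8,8,8,10,11,15,15]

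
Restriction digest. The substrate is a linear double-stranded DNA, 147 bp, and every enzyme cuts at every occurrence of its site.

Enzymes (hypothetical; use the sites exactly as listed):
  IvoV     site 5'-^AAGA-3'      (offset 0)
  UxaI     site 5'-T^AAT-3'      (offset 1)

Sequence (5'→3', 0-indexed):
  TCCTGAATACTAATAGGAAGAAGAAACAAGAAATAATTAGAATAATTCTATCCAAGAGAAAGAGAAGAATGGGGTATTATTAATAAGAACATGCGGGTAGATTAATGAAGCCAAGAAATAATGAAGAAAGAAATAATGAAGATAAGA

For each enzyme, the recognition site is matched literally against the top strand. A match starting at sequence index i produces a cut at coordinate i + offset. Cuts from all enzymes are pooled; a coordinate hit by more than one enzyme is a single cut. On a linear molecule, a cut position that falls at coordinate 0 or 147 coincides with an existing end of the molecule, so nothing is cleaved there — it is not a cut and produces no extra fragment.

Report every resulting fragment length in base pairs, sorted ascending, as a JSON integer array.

Site scan:
  IvoV AAGA/0: at [17, 20, 27, 53, 59, 64, 84, 112, 123, 127, 138, 143] ⇒ [17, 20, 27, 53, 59, 64, 84, 112, 123, 127, 138, 143]
  UxaI TAAT/1: at [10, 33, 42, 80, 102, 118, 133] ⇒ [11, 34, 43, 81, 103, 119, 134]

All cut coordinates (distinct, sorted): [11, 17, 20, 27, 34, 43, 53, 59, 64, 81, 84, 103, 112, 119, 123, 127, 134, 138, 143]

Fragments:
  [0,11): 11 bp
  [11,17): 6 bp
  [17,20): 3 bp
  [20,27): 7 bp
  [27,34): 7 bp
  [34,43): 9 bp
  [43,53): 10 bp
  [53,59): 6 bp
  [59,64): 5 bp
  [64,81): 17 bp
  [81,84): 3 bp
  [84,103): 19 bp
  [103,112): 9 bp
  [112,119): 7 bp
  [119,123): 4 bp
  [123,127): 4 bp
  [127,134): 7 bp
  [134,138): 4 bp
  [138,143): 5 bp
  [143,147): 4 bp

[3,3,4,4,4,4,5,5,6,6,7,7,7,7,9,9,10,11,17,19]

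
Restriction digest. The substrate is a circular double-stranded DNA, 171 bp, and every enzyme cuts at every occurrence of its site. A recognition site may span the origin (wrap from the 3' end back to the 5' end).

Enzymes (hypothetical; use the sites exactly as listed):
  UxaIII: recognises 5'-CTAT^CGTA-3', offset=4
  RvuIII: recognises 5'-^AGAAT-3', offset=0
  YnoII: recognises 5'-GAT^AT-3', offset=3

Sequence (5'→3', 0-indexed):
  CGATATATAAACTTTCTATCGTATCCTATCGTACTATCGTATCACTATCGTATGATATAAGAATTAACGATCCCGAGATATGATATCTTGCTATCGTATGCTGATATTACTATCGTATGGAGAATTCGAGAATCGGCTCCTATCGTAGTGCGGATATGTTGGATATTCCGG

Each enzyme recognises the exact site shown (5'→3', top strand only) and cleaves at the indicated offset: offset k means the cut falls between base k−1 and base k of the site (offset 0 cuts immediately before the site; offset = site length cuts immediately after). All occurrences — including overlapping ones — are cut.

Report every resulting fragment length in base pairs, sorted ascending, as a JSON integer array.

Scan for sites:
  UxaIII (CTATCGTA, off=4): starts [15, 25, 33, 44, 90, 109, 139] → cuts [19, 29, 37, 48, 94, 113, 143]
  RvuIII (AGAAT, off=0): starts [59, 120, 128] → cuts [59, 120, 128]
  YnoII (GATAT, off=3): starts [1, 53, 76, 81, 102, 152, 161] → cuts [4, 56, 79, 84, 105, 155, 164]

Pooled cuts: [4, 19, 29, 37, 48, 56, 59, 79, 84, 94, 105, 113, 120, 128, 143, 155, 164]

Fragments:
  4→19: 15 bp
  19→29: 10 bp
  29→37: 8 bp
  37→48: 11 bp
  48→56: 8 bp
  56→59: 3 bp
  59→79: 20 bp
  79→84: 5 bp
  84→94: 10 bp
  94→105: 11 bp
  105→113: 8 bp
  113→120: 7 bp
  120→128: 8 bp
  128→143: 15 bp
  143→155: 12 bp
  155→164: 9 bp
  164→4 (wrap): 171-164+4 = 11 bp

[3,5,7,8,8,8,8,9,10,10,11,11,11,12,15,15,20]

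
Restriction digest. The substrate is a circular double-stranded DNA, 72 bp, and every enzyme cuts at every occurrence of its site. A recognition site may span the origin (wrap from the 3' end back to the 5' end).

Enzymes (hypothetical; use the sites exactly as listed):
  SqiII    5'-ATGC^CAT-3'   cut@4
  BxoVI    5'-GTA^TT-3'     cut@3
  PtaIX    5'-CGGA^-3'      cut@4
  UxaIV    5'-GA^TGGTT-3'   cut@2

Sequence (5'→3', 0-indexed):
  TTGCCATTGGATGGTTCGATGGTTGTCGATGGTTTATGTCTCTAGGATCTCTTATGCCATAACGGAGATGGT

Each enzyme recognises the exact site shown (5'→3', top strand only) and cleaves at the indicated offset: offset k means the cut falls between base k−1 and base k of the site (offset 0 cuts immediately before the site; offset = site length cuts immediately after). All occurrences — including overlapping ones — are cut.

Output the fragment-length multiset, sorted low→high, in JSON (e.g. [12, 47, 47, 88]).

Per-enzyme occurrences:
  SqiII ATGCCAT/4: at [53] ⇒ [57]
  BxoVI (GTATT, off=3): no sites
  PtaIX CGGA/4: at [62] ⇒ [66]
  UxaIV GATGGTT/2: at [9, 17, 27, 66] ⇒ [11, 19, 29, 68]

All cut coordinates (distinct, sorted): [11, 19, 29, 57, 66, 68]

Fragments:
  11→19: 8 bp
  19→29: 10 bp
  29→57: 28 bp
  57→66: 9 bp
  66→68: 2 bp
  68→11 (wrap): 72-68+11 = 15 bp

[2,8,9,10,15,28]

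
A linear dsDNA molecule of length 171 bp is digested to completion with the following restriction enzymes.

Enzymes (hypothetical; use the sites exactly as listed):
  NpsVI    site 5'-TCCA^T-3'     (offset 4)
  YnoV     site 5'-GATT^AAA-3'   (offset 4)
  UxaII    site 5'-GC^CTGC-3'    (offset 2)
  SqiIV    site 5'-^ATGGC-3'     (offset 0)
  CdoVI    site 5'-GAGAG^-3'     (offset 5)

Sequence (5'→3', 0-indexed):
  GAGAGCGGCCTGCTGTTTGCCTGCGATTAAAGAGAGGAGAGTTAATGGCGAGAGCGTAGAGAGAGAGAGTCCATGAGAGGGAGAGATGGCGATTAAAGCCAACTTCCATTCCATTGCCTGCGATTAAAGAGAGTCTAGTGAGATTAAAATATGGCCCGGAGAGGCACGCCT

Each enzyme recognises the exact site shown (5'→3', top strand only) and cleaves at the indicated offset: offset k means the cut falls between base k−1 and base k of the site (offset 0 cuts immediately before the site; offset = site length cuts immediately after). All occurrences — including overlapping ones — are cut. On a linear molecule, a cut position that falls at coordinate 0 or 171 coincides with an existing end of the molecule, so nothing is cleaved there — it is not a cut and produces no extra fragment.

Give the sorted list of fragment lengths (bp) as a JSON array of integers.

Per-enzyme occurrences:
  NpsVI TCCAT/4: at [69, 104, 109] ⇒ [73, 108, 113]
  YnoV GATTAAA/4: at [24, 90, 121, 141] ⇒ [28, 94, 125, 145]
  UxaII GCCTGC/2: at [7, 18, 115] ⇒ [9, 20, 117]
  SqiIV ATGGC/0: at [44, 85, 150] ⇒ [44, 85, 150]
  CdoVI GAGAG/5: at [0, 31, 36, 49, 58, 60, 62, 64, 74, 80, 128, 158] ⇒ [5, 36, 41, 54, 63, 65, 67, 69, 79, 85, 133, 163]

Pooled cuts: [5, 9, 20, 28, 36, 41, 44, 54, 63, 65, 67, 69, 73, 79, 85, 94, 108, 113, 117, 125, 133, 145, 150, 163]

Fragment lengths:
  [0,5): 5 bp
  [5,9): 4 bp
  [9,20): 11 bp
  [20,28): 8 bp
  [28,36): 8 bp
  [36,41): 5 bp
  [41,44): 3 bp
  [44,54): 10 bp
  [54,63): 9 bp
  [63,65): 2 bp
  [65,67): 2 bp
  [67,69): 2 bp
  [69,73): 4 bp
  [73,79): 6 bp
  [79,85): 6 bp
  [85,94): 9 bp
  [94,108): 14 bp
  [108,113): 5 bp
  [113,117): 4 bp
  [117,125): 8 bp
  [125,133): 8 bp
  [133,145): 12 bp
  [145,150): 5 bp
  [150,163): 13 bp
  [163,171): 8 bp

[2,2,2,3,4,4,4,5,5,5,5,6,6,8,8,8,8,8,9,9,10,11,12,13,14]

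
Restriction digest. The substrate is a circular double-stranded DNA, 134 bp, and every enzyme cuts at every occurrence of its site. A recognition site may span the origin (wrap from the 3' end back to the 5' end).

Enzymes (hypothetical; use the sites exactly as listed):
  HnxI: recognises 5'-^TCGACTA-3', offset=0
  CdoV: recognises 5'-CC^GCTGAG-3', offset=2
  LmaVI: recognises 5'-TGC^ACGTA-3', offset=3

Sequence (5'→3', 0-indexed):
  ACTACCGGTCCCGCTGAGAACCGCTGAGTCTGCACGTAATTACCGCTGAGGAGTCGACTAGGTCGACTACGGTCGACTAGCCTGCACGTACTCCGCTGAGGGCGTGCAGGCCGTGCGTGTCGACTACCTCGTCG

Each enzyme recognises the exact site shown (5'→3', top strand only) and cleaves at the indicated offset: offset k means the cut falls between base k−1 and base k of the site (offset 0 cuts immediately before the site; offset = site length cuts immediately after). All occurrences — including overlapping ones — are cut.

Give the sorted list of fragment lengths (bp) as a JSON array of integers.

[9,9,9,10,10,11,11,12,13,15,25]

Per-enzyme occurrences:
  HnxI (TCGACTA, off=0): starts [53, 62, 72, 119, 131] → cuts [53, 62, 72, 119, 131]
  CdoV (CCGCTGAG, off=2): starts [10, 20, 42, 92] → cuts [12, 22, 44, 94]
  LmaVI (TGCACGTA, off=3): starts [30, 82] → cuts [33, 85]

Pooled cuts: [12, 22, 33, 44, 53, 62, 72, 85, 94, 119, 131]

Fragment lengths:
  12→22: 10 bp
  22→33: 11 bp
  33→44: 11 bp
  44→53: 9 bp
  53→62: 9 bp
  62→72: 10 bp
  72→85: 13 bp
  85→94: 9 bp
  94→119: 25 bp
  119→131: 12 bp
  131→12 (wrap): 134-131+12 = 15 bp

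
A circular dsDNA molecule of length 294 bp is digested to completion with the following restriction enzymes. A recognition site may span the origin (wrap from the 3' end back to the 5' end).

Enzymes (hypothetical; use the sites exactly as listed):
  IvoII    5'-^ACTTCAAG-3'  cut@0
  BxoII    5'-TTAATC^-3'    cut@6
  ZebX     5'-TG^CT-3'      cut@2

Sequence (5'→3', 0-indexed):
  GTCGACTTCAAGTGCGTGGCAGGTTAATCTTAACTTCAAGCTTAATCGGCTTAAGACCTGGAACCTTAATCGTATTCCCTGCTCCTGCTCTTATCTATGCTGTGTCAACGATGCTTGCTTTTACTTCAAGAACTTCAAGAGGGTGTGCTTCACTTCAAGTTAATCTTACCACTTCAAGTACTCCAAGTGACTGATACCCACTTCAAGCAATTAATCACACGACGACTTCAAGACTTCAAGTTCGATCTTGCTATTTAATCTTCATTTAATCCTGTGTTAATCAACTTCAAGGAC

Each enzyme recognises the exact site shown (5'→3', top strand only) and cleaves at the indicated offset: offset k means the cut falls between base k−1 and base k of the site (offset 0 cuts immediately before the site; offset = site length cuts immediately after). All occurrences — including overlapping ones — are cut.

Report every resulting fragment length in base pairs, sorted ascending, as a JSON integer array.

Per-enzyme occurrences:
  IvoII ACTTCAAG/0: at [4, 32, 122, 131, 151, 170, 199, 224, 232, 283] ⇒ [4, 32, 122, 131, 151, 170, 199, 224, 232, 283]
  BxoII TTAATC/6: at [23, 41, 65, 159, 210, 254, 265, 276] ⇒ [29, 47, 71, 165, 216, 260, 271, 282]
  ZebX TGCT/2: at [79, 85, 97, 111, 115, 145, 248] ⇒ [81, 87, 99, 113, 117, 147, 250]

All cut coordinates (distinct, sorted): [4, 29, 32, 47, 71, 81, 87, 99, 113, 117, 122, 131, 147, 151, 165, 170, 199, 216, 224, 232, 250, 260, 271, 282, 283]

Fragment lengths:
  4→29: 25 bp
  29→32: 3 bp
  32→47: 15 bp
  47→71: 24 bp
  71→81: 10 bp
  81→87: 6 bp
  87→99: 12 bp
  99→113: 14 bp
  113→117: 4 bp
  117→122: 5 bp
  122→131: 9 bp
  131→147: 16 bp
  147→151: 4 bp
  151→165: 14 bp
  165→170: 5 bp
  170→199: 29 bp
  199→216: 17 bp
  216→224: 8 bp
  224→232: 8 bp
  232→250: 18 bp
  250→260: 10 bp
  260→271: 11 bp
  271→282: 11 bp
  282→283: 1 bp
  283→4 (wrap): 294-283+4 = 15 bp

[1,3,4,4,5,5,6,8,8,9,10,10,11,11,12,14,14,15,15,16,17,18,24,25,29]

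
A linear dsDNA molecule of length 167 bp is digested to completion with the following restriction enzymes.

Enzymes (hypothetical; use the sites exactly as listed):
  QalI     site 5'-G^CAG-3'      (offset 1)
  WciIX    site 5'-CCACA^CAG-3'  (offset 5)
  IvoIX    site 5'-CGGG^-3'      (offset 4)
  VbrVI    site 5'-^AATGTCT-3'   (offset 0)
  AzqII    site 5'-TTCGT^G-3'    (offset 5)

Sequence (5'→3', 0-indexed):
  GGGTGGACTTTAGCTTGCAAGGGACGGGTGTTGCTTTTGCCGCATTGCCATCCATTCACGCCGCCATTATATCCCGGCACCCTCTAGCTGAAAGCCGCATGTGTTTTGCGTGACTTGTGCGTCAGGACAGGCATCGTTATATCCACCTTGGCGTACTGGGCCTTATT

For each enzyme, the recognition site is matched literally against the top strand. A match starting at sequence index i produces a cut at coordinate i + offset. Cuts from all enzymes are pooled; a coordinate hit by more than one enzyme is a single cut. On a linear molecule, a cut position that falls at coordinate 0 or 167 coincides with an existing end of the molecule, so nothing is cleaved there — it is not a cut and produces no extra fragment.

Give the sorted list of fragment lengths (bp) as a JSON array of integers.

[28,139]

Per-enzyme occurrences:
  QalI (GCAG, off=1): no sites
  WciIX (CCACACAG, off=5): no sites
  IvoIX (CGGG, off=4): starts [24] → cuts [28]
  VbrVI (AATGTCT, off=0): no sites
  AzqII (TTCGTG, off=5): no sites

Pooled cuts: [28]

Fragment lengths:
  [0,28): 28 bp
  [28,167): 139 bp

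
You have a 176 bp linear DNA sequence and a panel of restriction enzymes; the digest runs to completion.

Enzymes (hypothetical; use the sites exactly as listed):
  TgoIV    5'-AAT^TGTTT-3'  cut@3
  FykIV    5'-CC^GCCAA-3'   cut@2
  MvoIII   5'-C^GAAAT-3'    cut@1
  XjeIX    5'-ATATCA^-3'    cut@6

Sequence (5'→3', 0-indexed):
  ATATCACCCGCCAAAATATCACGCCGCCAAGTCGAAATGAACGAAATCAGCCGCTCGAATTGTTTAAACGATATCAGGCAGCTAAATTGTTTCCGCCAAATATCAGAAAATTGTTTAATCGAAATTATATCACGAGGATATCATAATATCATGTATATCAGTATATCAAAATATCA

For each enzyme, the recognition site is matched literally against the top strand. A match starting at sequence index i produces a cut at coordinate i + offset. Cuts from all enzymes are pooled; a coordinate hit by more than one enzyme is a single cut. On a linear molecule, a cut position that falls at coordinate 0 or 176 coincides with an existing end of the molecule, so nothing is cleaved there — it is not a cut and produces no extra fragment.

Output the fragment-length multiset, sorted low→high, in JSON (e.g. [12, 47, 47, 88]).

Site scan:
  TgoIV AATTGTTT/3: at [57, 84, 108] ⇒ [60, 87, 111]
  FykIV CCGCCAA/2: at [7, 23, 92] ⇒ [9, 25, 94]
  MvoIII CGAAAT/1: at [32, 41, 119] ⇒ [33, 42, 120]
  XjeIX ATATCA/6: at [0, 15, 70, 99, 126, 137, 145, 154, 162, 170] ⇒ [6, 21, 76, 105, 132, 143, 151, 160, 168] (position 176 is a terminus of the linear molecule — no cut)

All cut coordinates (distinct, sorted): [6, 9, 21, 25, 33, 42, 60, 76, 87, 94, 105, 111, 120, 132, 143, 151, 160, 168]

Fragment lengths:
  [0,6): 6 bp
  [6,9): 3 bp
  [9,21): 12 bp
  [21,25): 4 bp
  [25,33): 8 bp
  [33,42): 9 bp
  [42,60): 18 bp
  [60,76): 16 bp
  [76,87): 11 bp
  [87,94): 7 bp
  [94,105): 11 bp
  [105,111): 6 bp
  [111,120): 9 bp
  [120,132): 12 bp
  [132,143): 11 bp
  [143,151): 8 bp
  [151,160): 9 bp
  [160,168): 8 bp
  [168,176): 8 bp

[3,4,6,6,7,8,8,8,8,9,9,9,11,11,11,12,12,16,18]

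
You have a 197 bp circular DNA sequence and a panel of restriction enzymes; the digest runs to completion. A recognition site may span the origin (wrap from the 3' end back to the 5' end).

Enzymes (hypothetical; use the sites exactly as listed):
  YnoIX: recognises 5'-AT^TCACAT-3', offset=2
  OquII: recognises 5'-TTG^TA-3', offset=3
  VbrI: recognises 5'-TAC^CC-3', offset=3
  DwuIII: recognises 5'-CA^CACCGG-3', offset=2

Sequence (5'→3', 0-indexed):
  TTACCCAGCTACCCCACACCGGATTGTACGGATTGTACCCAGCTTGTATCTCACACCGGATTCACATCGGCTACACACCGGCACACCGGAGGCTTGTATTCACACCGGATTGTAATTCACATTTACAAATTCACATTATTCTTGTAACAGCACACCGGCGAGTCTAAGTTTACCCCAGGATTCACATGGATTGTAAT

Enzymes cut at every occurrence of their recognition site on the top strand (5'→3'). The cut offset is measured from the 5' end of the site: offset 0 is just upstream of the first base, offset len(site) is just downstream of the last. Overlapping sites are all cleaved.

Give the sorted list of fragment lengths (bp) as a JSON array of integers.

Site scan:
  YnoIX (ATTCACAT, off=2): starts [59, 114, 128, 179] → cuts [61, 116, 130, 181]
  OquII (TTGTA, off=3): starts [23, 32, 43, 93, 109, 141, 190] → cuts [26, 35, 46, 96, 112, 144, 193]
  VbrI (TACCC, off=3): starts [1, 9, 35, 170] → cuts [4, 12, 38, 173]
  DwuIII (CACACCGG, off=2): starts [14, 51, 73, 81, 100, 150] → cuts [16, 53, 75, 83, 102, 152]

Pooled cuts: [4, 12, 16, 26, 35, 38, 46, 53, 61, 75, 83, 96, 102, 112, 116, 130, 144, 152, 173, 181, 193]

Fragment lengths:
  4→12: 8 bp
  12→16: 4 bp
  16→26: 10 bp
  26→35: 9 bp
  35→38: 3 bp
  38→46: 8 bp
  46→53: 7 bp
  53→61: 8 bp
  61→75: 14 bp
  75→83: 8 bp
  83→96: 13 bp
  96→102: 6 bp
  102→112: 10 bp
  112→116: 4 bp
  116→130: 14 bp
  130→144: 14 bp
  144→152: 8 bp
  152→173: 21 bp
  173→181: 8 bp
  181→193: 12 bp
  193→4 (wrap): 197-193+4 = 8 bp

[3,4,4,6,7,8,8,8,8,8,8,8,9,10,10,12,13,14,14,14,21]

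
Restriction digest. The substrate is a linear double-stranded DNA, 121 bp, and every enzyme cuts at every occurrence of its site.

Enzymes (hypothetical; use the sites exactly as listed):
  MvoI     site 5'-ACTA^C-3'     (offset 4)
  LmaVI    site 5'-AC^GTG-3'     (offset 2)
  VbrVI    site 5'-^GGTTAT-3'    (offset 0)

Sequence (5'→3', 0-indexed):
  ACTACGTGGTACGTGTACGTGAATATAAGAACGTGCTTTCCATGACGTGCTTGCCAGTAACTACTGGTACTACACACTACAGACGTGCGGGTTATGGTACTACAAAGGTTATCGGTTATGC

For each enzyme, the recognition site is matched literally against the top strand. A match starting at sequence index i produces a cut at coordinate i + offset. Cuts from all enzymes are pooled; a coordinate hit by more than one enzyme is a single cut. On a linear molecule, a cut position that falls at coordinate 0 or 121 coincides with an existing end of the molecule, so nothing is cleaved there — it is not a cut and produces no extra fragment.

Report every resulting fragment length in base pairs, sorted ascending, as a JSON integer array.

Site scan:
  MvoI ACTAC/4: at [0, 59, 68, 75, 98] ⇒ [4, 63, 72, 79, 102]
  LmaVI ACGTG/2: at [3, 10, 16, 30, 44, 82] ⇒ [5, 12, 18, 32, 46, 84]
  VbrVI GGTTAT/0: at [89, 106, 113] ⇒ [89, 106, 113]

All cut coordinates (distinct, sorted): [4, 5, 12, 18, 32, 46, 63, 72, 79, 84, 89, 102, 106, 113]

Fragments:
  [0,4): 4 bp
  [4,5): 1 bp
  [5,12): 7 bp
  [12,18): 6 bp
  [18,32): 14 bp
  [32,46): 14 bp
  [46,63): 17 bp
  [63,72): 9 bp
  [72,79): 7 bp
  [79,84): 5 bp
  [84,89): 5 bp
  [89,102): 13 bp
  [102,106): 4 bp
  [106,113): 7 bp
  [113,121): 8 bp

[1,4,4,5,5,6,7,7,7,8,9,13,14,14,17]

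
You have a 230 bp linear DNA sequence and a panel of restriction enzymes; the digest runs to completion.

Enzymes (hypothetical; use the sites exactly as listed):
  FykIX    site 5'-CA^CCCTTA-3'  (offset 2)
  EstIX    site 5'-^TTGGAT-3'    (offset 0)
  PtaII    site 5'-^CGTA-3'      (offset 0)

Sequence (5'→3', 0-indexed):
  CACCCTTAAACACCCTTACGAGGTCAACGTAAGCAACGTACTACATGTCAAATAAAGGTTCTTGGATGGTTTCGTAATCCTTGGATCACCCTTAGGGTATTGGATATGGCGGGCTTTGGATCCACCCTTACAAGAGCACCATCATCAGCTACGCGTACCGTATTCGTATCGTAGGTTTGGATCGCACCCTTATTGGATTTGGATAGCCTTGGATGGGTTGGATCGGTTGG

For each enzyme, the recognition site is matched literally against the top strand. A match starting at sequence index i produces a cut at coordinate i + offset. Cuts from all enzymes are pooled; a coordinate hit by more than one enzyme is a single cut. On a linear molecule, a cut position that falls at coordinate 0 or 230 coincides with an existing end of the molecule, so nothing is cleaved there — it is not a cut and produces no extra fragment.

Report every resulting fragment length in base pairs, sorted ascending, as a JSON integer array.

Site scan:
  FykIX (CACCCTTA, off=2): starts [0, 10, 86, 122, 184] → cuts [2, 12, 88, 124, 186]
  EstIX (TTGGAT, off=0): starts [61, 80, 99, 115, 176, 192, 198, 208, 217] → cuts [61, 80, 99, 115, 176, 192, 198, 208, 217]
  PtaII (CGTA, off=0): starts [27, 36, 72, 153, 158, 164, 169] → cuts [27, 36, 72, 153, 158, 164, 169]

All cut coordinates (distinct, sorted): [2, 12, 27, 36, 61, 72, 80, 88, 99, 115, 124, 153, 158, 164, 169, 176, 186, 192, 198, 208, 217]

Fragments:
  [0,2): 2 bp
  [2,12): 10 bp
  [12,27): 15 bp
  [27,36): 9 bp
  [36,61): 25 bp
  [61,72): 11 bp
  [72,80): 8 bp
  [80,88): 8 bp
  [88,99): 11 bp
  [99,115): 16 bp
  [115,124): 9 bp
  [124,153): 29 bp
  [153,158): 5 bp
  [158,164): 6 bp
  [164,169): 5 bp
  [169,176): 7 bp
  [176,186): 10 bp
  [186,192): 6 bp
  [192,198): 6 bp
  [198,208): 10 bp
  [208,217): 9 bp
  [217,230): 13 bp

[2,5,5,6,6,6,7,8,8,9,9,9,10,10,10,11,11,13,15,16,25,29]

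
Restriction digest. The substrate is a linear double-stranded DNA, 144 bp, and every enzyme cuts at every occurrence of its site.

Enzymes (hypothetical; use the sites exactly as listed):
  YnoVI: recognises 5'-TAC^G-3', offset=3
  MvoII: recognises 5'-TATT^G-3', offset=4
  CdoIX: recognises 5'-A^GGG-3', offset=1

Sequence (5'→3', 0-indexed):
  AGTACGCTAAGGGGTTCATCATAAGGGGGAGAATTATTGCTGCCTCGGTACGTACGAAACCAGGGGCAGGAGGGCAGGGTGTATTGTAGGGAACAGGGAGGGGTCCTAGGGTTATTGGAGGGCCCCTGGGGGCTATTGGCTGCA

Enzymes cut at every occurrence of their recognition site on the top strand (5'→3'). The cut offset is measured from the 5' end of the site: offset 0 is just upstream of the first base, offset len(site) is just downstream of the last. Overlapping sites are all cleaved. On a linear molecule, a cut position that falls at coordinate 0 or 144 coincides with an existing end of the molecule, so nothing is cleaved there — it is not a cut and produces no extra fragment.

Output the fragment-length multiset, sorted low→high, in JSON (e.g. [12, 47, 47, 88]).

Scan for sites:
  YnoVI TACG/3: at [2, 48, 52] ⇒ [5, 51, 55]
  MvoII TATTG/4: at [34, 81, 112, 133] ⇒ [38, 85, 116, 137]
  CdoIX AGGG/1: at [9, 23, 61, 70, 75, 87, 94, 98, 107, 118] ⇒ [10, 24, 62, 71, 76, 88, 95, 99, 108, 119]

Pooled cuts: [5, 10, 24, 38, 51, 55, 62, 71, 76, 85, 88, 95, 99, 108, 116, 119, 137]

Fragments:
  [0,5): 5 bp
  [5,10): 5 bp
  [10,24): 14 bp
  [24,38): 14 bp
  [38,51): 13 bp
  [51,55): 4 bp
  [55,62): 7 bp
  [62,71): 9 bp
  [71,76): 5 bp
  [76,85): 9 bp
  [85,88): 3 bp
  [88,95): 7 bp
  [95,99): 4 bp
  [99,108): 9 bp
  [108,116): 8 bp
  [116,119): 3 bp
  [119,137): 18 bp
  [137,144): 7 bp

[3,3,4,4,5,5,5,7,7,7,8,9,9,9,13,14,14,18]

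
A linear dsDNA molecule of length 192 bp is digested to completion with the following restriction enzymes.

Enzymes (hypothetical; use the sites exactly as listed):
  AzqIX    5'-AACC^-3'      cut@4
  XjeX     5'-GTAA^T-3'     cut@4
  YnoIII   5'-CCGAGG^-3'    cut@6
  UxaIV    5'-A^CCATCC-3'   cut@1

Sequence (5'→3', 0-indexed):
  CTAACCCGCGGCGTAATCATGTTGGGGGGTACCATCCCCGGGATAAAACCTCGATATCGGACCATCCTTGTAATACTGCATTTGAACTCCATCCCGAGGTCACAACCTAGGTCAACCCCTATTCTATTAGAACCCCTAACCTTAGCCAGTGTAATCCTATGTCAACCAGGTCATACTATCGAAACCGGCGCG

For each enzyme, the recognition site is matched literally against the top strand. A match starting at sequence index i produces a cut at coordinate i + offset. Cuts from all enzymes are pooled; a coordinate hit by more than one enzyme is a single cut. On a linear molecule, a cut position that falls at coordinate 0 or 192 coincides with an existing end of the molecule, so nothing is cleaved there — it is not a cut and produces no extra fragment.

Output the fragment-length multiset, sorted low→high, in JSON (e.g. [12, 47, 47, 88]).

Scan for sites:
  AzqIX (AACC, off=4): starts [2, 46, 103, 113, 130, 137, 163, 182] → cuts [6, 50, 107, 117, 134, 141, 167, 186]
  XjeX (GTAAT, off=4): starts [12, 69, 150] → cuts [16, 73, 154]
  YnoIII (CCGAGG, off=6): starts [93] → cuts [99]
  UxaIV (ACCATCC, off=1): starts [30, 60] → cuts [31, 61]

All cut coordinates (distinct, sorted): [6, 16, 31, 50, 61, 73, 99, 107, 117, 134, 141, 154, 167, 186]

Fragment lengths:
  [0,6): 6 bp
  [6,16): 10 bp
  [16,31): 15 bp
  [31,50): 19 bp
  [50,61): 11 bp
  [61,73): 12 bp
  [73,99): 26 bp
  [99,107): 8 bp
  [107,117): 10 bp
  [117,134): 17 bp
  [134,141): 7 bp
  [141,154): 13 bp
  [154,167): 13 bp
  [167,186): 19 bp
  [186,192): 6 bp

[6,6,7,8,10,10,11,12,13,13,15,17,19,19,26]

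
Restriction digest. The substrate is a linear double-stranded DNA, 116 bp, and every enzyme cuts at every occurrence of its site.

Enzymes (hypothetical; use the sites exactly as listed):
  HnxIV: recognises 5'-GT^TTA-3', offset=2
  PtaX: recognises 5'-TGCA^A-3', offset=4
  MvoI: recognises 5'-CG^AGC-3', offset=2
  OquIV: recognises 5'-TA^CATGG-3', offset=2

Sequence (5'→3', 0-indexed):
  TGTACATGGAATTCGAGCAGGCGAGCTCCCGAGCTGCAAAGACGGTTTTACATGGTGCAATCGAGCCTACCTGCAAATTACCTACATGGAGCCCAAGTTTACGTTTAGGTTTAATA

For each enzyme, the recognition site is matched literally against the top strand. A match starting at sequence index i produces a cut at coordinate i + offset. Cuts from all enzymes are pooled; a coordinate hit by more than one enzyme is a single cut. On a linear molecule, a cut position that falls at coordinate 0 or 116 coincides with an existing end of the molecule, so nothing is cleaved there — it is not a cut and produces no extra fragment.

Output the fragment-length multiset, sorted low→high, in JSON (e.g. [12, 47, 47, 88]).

Site scan:
  HnxIV (GTTTA, off=2): starts [96, 102, 108] → cuts [98, 104, 110]
  PtaX (TGCAA, off=4): starts [34, 55, 71] → cuts [38, 59, 75]
  MvoI (CGAGC, off=2): starts [13, 21, 29, 61] → cuts [15, 23, 31, 63]
  OquIV (TACATGG, off=2): starts [2, 48, 82] → cuts [4, 50, 84]

All cut coordinates (distinct, sorted): [4, 15, 23, 31, 38, 50, 59, 63, 75, 84, 98, 104, 110]

Fragment lengths:
  [0,4): 4 bp
  [4,15): 11 bp
  [15,23): 8 bp
  [23,31): 8 bp
  [31,38): 7 bp
  [38,50): 12 bp
  [50,59): 9 bp
  [59,63): 4 bp
  [63,75): 12 bp
  [75,84): 9 bp
  [84,98): 14 bp
  [98,104): 6 bp
  [104,110): 6 bp
  [110,116): 6 bp

[4,4,6,6,6,7,8,8,9,9,11,12,12,14]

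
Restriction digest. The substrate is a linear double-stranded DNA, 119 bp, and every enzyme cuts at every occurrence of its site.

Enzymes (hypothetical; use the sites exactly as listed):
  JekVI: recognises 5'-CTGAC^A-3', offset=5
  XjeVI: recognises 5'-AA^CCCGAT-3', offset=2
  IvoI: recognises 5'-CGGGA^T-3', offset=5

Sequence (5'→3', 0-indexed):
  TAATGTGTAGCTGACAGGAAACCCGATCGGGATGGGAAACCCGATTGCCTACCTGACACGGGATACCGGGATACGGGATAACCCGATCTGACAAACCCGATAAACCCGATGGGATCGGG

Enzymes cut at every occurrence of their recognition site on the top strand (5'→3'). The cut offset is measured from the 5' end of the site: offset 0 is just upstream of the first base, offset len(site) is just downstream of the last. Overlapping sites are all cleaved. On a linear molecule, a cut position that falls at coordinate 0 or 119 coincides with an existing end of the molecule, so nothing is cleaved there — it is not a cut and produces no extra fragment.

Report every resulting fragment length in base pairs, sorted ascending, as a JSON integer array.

Site scan:
  JekVI (CTGACA, off=5): starts [10, 52, 87] → cuts [15, 57, 92]
  XjeVI (AACCCGAT, off=2): starts [19, 37, 79, 93, 102] → cuts [21, 39, 81, 95, 104]
  IvoI (CGGGAT, off=5): starts [27, 58, 66, 73] → cuts [32, 63, 71, 78]

Pooled cuts: [15, 21, 32, 39, 57, 63, 71, 78, 81, 92, 95, 104]

Fragments:
  [0,15): 15 bp
  [15,21): 6 bp
  [21,32): 11 bp
  [32,39): 7 bp
  [39,57): 18 bp
  [57,63): 6 bp
  [63,71): 8 bp
  [71,78): 7 bp
  [78,81): 3 bp
  [81,92): 11 bp
  [92,95): 3 bp
  [95,104): 9 bp
  [104,119): 15 bp

[3,3,6,6,7,7,8,9,11,11,15,15,18]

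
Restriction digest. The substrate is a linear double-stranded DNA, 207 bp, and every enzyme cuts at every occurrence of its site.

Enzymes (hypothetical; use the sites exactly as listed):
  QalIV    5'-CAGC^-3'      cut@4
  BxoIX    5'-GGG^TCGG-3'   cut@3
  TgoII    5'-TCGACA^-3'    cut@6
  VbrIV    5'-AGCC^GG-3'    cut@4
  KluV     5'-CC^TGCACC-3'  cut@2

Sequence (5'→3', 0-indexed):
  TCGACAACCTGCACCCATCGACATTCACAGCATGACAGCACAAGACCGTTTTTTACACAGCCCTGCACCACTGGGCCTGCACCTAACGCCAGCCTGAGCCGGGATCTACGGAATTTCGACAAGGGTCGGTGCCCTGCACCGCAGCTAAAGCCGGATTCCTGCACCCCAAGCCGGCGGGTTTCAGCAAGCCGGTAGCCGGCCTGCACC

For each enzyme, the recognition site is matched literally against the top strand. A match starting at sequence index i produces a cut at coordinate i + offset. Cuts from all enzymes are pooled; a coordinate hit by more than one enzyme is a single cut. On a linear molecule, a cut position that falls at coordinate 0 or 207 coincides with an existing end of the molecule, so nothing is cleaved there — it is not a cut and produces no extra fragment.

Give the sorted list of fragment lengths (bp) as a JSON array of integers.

Per-enzyme occurrences:
  QalIV CAGC/4: at [27, 35, 57, 89, 141, 181] ⇒ [31, 39, 61, 93, 145, 185]
  BxoIX GGGTCGG/3: at [122] ⇒ [125]
  TgoII TCGACA/6: at [0, 17, 115] ⇒ [6, 23, 121]
  VbrIV AGCCGG/4: at [96, 148, 168, 186, 193] ⇒ [100, 152, 172, 190, 197]
  KluV CCTGCACC/2: at [7, 61, 75, 132, 157, 199] ⇒ [9, 63, 77, 134, 159, 201]

All cut coordinates (distinct, sorted): [6, 9, 23, 31, 39, 61, 63, 77, 93, 100, 121, 125, 134, 145, 152, 159, 172, 185, 190, 197, 201]

Fragments:
  [0,6): 6 bp
  [6,9): 3 bp
  [9,23): 14 bp
  [23,31): 8 bp
  [31,39): 8 bp
  [39,61): 22 bp
  [61,63): 2 bp
  [63,77): 14 bp
  [77,93): 16 bp
  [93,100): 7 bp
  [100,121): 21 bp
  [121,125): 4 bp
  [125,134): 9 bp
  [134,145): 11 bp
  [145,152): 7 bp
  [152,159): 7 bp
  [159,172): 13 bp
  [172,185): 13 bp
  [185,190): 5 bp
  [190,197): 7 bp
  [197,201): 4 bp
  [201,207): 6 bp

[2,3,4,4,5,6,6,7,7,7,7,8,8,9,11,13,13,14,14,16,21,22]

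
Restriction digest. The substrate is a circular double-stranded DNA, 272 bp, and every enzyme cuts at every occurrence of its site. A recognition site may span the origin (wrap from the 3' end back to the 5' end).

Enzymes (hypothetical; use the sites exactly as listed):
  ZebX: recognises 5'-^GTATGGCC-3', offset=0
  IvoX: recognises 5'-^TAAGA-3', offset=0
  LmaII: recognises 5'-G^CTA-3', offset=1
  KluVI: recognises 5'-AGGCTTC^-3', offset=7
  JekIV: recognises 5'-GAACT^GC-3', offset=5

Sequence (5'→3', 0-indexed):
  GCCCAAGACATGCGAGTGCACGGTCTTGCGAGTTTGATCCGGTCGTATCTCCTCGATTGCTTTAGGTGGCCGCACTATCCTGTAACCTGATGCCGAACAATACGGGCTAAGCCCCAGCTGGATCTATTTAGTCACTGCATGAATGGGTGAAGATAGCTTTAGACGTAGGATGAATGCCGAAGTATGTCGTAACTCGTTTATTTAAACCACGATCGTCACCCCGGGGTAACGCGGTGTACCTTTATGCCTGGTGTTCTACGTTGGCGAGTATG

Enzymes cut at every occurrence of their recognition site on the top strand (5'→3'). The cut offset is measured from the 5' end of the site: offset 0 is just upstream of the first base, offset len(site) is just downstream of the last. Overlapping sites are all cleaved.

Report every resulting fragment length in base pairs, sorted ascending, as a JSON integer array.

Scan for sites:
  ZebX GTATGGCC/0: at [267] ⇒ [267]
  IvoX (TAAGA, off=0): no sites
  LmaII GCTA/1: at [105] ⇒ [106]
  KluVI (AGGCTTC, off=7): no sites
  JekIV (GAACTGC, off=5): no sites

Pooled cuts: [106, 267]

Fragments:
  106→267: 161 bp
  267→106 (wrap): 272-267+106 = 111 bp

[111,161]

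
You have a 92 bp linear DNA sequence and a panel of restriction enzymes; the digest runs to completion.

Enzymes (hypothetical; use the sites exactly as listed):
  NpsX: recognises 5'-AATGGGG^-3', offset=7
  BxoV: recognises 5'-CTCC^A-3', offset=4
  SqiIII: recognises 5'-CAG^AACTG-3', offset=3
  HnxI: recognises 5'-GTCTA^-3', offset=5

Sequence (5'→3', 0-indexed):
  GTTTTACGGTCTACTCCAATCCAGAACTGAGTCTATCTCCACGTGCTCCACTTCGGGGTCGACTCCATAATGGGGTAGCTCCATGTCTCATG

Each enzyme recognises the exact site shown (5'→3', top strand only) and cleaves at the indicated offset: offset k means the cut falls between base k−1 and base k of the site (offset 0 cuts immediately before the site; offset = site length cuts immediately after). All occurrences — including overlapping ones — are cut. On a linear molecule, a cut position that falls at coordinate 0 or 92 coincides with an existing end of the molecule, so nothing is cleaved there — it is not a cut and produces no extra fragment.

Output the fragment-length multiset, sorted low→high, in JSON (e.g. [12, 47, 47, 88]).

Per-enzyme occurrences:
  NpsX AATGGGG/7: at [68] ⇒ [75]
  BxoV CTCCA/4: at [13, 36, 45, 62, 78] ⇒ [17, 40, 49, 66, 82]
  SqiIII CAGAACTG/3: at [21] ⇒ [24]
  HnxI GTCTA/5: at [8, 30] ⇒ [13, 35]

All cut coordinates (distinct, sorted): [13, 17, 24, 35, 40, 49, 66, 75, 82]

Fragment lengths:
  [0,13): 13 bp
  [13,17): 4 bp
  [17,24): 7 bp
  [24,35): 11 bp
  [35,40): 5 bp
  [40,49): 9 bp
  [49,66): 17 bp
  [66,75): 9 bp
  [75,82): 7 bp
  [82,92): 10 bp

[4,5,7,7,9,9,10,11,13,17]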